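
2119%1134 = 985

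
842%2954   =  842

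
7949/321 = 7949/321 = 24.76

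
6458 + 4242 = 10700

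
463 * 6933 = 3209979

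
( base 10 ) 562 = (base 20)182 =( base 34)GI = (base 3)202211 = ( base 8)1062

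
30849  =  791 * 39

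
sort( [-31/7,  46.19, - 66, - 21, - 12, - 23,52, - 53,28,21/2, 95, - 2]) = [ - 66, - 53,  -  23, - 21, - 12, - 31/7 , - 2, 21/2,28,46.19,52,95]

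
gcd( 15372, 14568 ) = 12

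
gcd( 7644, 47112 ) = 156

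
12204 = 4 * 3051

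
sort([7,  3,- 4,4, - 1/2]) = [ - 4 , - 1/2,3, 4,7 ]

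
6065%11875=6065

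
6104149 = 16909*361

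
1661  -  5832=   -  4171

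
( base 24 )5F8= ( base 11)2493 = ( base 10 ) 3248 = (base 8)6260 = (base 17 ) b41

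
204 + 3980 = 4184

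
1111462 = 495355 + 616107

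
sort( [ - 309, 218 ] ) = [ - 309,218] 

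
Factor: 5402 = 2^1*37^1*73^1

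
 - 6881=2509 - 9390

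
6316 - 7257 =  - 941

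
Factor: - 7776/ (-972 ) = 8 =2^3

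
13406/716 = 6703/358  =  18.72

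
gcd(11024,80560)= 848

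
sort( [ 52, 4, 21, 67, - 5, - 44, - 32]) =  [ - 44, - 32, - 5, 4, 21, 52, 67]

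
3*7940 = 23820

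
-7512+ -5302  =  -12814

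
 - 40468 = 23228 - 63696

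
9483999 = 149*63651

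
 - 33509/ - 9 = 3723+2/9=3723.22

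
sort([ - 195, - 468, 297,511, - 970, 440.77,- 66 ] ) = [-970 , - 468, - 195, - 66, 297,440.77,511 ]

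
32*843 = 26976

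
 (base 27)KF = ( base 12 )3a3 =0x22b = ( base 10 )555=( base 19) 1A4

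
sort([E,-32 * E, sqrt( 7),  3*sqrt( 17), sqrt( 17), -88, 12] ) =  [ - 88, - 32*E,sqrt( 7),E , sqrt( 17),12,3 * sqrt( 17)] 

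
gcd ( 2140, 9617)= 1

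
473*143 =67639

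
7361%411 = 374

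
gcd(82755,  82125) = 45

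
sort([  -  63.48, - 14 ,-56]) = [ - 63.48 , - 56, - 14]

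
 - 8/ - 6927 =8/6927 = 0.00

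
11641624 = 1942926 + 9698698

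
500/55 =100/11 = 9.09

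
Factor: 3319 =3319^1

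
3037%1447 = 143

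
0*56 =0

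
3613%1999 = 1614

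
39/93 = 13/31=0.42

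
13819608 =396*34898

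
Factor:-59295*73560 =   -  2^3*3^2*5^2 * 59^1*67^1*613^1 = - 4361740200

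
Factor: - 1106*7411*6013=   -  2^1*7^2*79^1*859^1 *7411^1 = - 49285951358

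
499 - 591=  - 92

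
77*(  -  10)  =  -770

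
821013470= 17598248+803415222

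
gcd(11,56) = 1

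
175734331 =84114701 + 91619630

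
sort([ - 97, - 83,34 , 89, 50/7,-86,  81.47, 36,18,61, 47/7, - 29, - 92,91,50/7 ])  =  [ - 97 , - 92, - 86 ,-83, - 29, 47/7, 50/7, 50/7,18,34, 36,  61, 81.47 , 89 , 91 ]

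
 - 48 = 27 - 75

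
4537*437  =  1982669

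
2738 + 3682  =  6420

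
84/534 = 14/89 = 0.16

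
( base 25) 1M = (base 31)1G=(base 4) 233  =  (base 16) 2F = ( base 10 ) 47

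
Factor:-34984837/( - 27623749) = 27623749^( - 1)*34984837^1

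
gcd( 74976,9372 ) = 9372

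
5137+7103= 12240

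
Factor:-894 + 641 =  - 11^1*23^1 = - 253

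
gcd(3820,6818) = 2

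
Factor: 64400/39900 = 2^2*3^( - 1)*19^( - 1 )*23^1  =  92/57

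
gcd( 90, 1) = 1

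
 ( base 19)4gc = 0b11011100000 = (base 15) 7C5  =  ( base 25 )2ka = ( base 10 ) 1760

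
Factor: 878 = 2^1*439^1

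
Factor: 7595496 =2^3*3^2 * 31^1 * 41^1*83^1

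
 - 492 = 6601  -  7093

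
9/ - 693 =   -  1+76/77 = - 0.01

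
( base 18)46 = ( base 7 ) 141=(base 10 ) 78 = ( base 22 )3c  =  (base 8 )116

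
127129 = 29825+97304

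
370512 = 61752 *6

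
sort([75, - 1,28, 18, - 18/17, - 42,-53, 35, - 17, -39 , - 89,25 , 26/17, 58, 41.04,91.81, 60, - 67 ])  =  [ - 89, - 67,  -  53, - 42,-39, - 17,- 18/17 , - 1,  26/17 , 18,25,28, 35, 41.04,58,60,75,91.81]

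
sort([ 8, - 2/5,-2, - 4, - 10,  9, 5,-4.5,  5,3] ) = [-10,  -  4.5, - 4 , - 2, - 2/5,3, 5,5,8, 9]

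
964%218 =92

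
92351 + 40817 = 133168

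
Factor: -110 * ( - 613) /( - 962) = -5^1*11^1*13^(-1)*37^( -1)*613^1 = -33715/481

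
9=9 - 0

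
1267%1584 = 1267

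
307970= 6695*46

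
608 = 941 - 333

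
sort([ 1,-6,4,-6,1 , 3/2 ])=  [ - 6, - 6 , 1 , 1, 3/2,4]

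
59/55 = 1 + 4/55   =  1.07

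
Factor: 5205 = 3^1 *5^1*347^1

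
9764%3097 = 473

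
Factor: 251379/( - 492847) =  - 3^2*31^1*547^(-1) =- 279/547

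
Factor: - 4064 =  -2^5*127^1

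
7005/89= 78 + 63/89= 78.71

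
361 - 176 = 185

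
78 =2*39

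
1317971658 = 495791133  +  822180525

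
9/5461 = 9/5461 = 0.00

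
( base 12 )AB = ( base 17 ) 7c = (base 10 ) 131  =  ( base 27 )4n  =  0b10000011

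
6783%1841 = 1260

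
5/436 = 5/436 = 0.01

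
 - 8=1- 9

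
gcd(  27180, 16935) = 15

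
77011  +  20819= 97830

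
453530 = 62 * 7315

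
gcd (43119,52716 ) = 3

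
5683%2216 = 1251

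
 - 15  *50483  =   - 757245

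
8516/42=4258/21 = 202.76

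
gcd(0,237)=237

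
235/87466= 235/87466=0.00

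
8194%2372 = 1078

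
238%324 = 238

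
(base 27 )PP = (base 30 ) NA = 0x2BC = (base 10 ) 700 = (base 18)22G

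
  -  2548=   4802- 7350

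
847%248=103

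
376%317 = 59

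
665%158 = 33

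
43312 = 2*21656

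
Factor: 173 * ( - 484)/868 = -7^( - 1)*11^2 * 31^( -1)  *173^1 = -  20933/217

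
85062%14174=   18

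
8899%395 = 209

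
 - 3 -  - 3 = 0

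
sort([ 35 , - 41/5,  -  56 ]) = [  -  56, - 41/5, 35] 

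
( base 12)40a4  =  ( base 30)7og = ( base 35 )5Q1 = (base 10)7036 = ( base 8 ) 15574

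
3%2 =1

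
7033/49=143+26/49 = 143.53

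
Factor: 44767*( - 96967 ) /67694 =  - 4340921689/67694 = -2^(  -  1)*11^ (  -  1)*13^1*17^( - 1 )* 89^1 *181^(-1)*503^1 * 7459^1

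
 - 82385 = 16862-99247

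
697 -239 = 458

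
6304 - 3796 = 2508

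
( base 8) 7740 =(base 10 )4064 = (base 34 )3hi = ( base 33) 3o5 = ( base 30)4fe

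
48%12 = 0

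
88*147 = 12936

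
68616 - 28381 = 40235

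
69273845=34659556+34614289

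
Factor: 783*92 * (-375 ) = - 27013500 = - 2^2*3^4*5^3*23^1*29^1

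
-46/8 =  - 23/4= - 5.75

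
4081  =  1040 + 3041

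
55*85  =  4675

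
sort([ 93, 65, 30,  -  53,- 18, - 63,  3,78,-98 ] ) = [ - 98, - 63, - 53, - 18, 3, 30,65, 78, 93 ]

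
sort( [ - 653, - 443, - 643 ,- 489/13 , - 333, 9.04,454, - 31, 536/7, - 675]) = [ - 675, - 653, -643, - 443, - 333, - 489/13,-31, 9.04, 536/7, 454 ] 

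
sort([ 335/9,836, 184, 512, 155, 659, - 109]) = [-109,  335/9, 155,184 , 512, 659 , 836 ]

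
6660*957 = 6373620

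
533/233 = 533/233 = 2.29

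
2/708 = 1/354 = 0.00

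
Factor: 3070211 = 1409^1 *2179^1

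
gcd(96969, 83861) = 1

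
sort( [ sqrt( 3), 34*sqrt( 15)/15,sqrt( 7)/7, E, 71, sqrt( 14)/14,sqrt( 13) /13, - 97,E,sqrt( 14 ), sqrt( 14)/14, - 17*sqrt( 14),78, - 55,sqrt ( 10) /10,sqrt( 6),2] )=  [-97, - 17*sqrt(14), - 55,sqrt(  14 )/14, sqrt ( 14) /14,sqrt(13)/13, sqrt( 10 )/10, sqrt (7 ) /7, sqrt (3 ) , 2,sqrt(6 ),E,E,sqrt( 14),  34  *  sqrt( 15 ) /15,71 , 78] 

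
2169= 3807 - 1638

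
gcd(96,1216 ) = 32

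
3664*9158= 33554912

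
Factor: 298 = 2^1* 149^1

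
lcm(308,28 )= 308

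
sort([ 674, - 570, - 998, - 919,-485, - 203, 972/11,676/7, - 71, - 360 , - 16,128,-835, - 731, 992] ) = [ - 998,  -  919, - 835,-731 , - 570, - 485,-360, - 203, - 71,-16, 972/11, 676/7, 128,674,992 ]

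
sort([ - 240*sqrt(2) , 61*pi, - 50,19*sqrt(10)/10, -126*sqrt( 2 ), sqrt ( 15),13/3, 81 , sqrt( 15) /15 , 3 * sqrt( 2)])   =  [-240*sqrt ( 2 ), - 126 * sqrt( 2), - 50, sqrt( 15 ) /15,sqrt(15) , 3*sqrt(2),13/3, 19*sqrt ( 10)/10,81,61*pi]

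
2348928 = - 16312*( - 144)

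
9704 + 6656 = 16360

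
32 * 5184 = 165888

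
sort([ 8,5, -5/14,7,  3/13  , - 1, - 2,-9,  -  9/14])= [ - 9, - 2 , - 1, - 9/14, - 5/14, 3/13,5, 7, 8]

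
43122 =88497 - 45375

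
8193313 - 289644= 7903669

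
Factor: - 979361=  -  979361^1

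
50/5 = 10=10.00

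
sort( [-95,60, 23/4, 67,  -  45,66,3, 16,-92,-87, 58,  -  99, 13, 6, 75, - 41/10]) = [ -99, - 95, - 92,  -  87, - 45, - 41/10,  3,23/4,6, 13, 16,58, 60,  66 , 67, 75] 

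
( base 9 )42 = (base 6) 102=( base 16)26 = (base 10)38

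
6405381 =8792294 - 2386913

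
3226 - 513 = 2713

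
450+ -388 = 62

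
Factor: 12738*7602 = 2^2 *3^2* 7^1*11^1*181^1*193^1  =  96834276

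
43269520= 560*77267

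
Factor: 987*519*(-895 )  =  -458466435=-3^2  *  5^1*7^1*47^1  *  173^1*179^1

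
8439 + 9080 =17519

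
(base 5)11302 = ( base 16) 33B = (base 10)827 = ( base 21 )1i8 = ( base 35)NM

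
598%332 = 266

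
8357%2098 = 2063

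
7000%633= 37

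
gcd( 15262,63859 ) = 1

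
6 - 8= - 2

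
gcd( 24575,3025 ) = 25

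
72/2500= 18/625=0.03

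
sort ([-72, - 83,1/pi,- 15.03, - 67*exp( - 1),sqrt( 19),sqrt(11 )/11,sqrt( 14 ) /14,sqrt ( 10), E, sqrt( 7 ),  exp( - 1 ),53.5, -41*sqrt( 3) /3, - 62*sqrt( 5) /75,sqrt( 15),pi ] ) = [ - 83, - 72,-67*exp( - 1 )  , -41*sqrt( 3)/3  ,-15.03,-62*sqrt( 5)/75,sqrt( 14)/14,sqrt( 11) /11,1/pi,exp(-1), sqrt( 7 ),  E,pi, sqrt(10 ) , sqrt( 15),sqrt( 19),53.5 ] 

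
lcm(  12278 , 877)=12278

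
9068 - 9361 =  - 293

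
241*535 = 128935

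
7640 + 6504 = 14144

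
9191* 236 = 2169076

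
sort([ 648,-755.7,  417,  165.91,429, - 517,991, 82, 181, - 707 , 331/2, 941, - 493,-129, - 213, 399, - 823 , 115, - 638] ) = [ - 823,- 755.7, - 707,-638, - 517, - 493 , - 213, - 129,82, 115,331/2, 165.91,181,  399,417,429,648,941, 991 ]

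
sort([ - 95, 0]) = [ - 95 , 0] 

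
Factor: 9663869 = 9663869^1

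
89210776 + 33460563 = 122671339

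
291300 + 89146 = 380446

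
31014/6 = 5169 = 5169.00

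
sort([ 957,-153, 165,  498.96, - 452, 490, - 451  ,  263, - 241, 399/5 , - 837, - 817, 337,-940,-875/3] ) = [ - 940, - 837, - 817, - 452,- 451,-875/3,- 241,-153,399/5, 165, 263, 337,490, 498.96 , 957] 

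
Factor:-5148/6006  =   - 6/7 =-2^1*3^1*7^ (-1 )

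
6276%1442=508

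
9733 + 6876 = 16609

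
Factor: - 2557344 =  - 2^5*3^1*17^1 *1567^1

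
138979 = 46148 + 92831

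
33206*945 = 31379670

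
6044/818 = 7 + 159/409 = 7.39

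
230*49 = 11270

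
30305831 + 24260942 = 54566773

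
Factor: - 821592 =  - 2^3*3^2*11411^1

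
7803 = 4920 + 2883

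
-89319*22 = -1965018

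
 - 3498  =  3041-6539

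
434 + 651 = 1085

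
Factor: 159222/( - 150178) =- 3^1*223^1*631^( - 1 )  =  - 669/631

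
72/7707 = 24/2569  =  0.01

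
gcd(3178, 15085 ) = 7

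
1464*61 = 89304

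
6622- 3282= 3340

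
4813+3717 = 8530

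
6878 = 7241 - 363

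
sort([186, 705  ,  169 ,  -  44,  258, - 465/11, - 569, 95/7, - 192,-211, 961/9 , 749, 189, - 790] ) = [ - 790 , - 569, - 211, - 192, - 44  , - 465/11 , 95/7, 961/9, 169, 186, 189, 258,  705, 749 ]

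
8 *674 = 5392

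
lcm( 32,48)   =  96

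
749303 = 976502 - 227199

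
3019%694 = 243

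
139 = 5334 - 5195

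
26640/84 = 317 + 1/7  =  317.14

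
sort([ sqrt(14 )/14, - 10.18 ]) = [ - 10.18 , sqrt(14)/14 ]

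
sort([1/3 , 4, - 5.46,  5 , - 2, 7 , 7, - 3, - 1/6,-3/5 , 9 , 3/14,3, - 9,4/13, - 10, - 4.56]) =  [ - 10, - 9, - 5.46, - 4.56, - 3, -2, - 3/5,  -  1/6 , 3/14, 4/13, 1/3,3, 4,5,7 , 7,9]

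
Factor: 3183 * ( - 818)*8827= -22982806938  =  - 2^1*3^1*7^1*13^1*97^1 * 409^1*1061^1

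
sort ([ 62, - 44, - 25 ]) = [ - 44, -25, 62 ]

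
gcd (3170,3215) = 5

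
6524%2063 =335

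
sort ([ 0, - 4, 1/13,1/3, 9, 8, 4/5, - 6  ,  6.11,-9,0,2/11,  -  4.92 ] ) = [-9,-6, - 4.92, - 4, 0, 0, 1/13,2/11,  1/3, 4/5,6.11, 8, 9]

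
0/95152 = 0 = 0.00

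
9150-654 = 8496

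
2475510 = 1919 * 1290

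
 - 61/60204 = -1 + 60143/60204 = - 0.00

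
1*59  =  59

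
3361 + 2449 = 5810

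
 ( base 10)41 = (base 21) 1K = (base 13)32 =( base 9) 45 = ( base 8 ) 51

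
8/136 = 1/17  =  0.06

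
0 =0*4364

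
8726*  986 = 8603836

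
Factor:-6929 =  - 13^2*41^1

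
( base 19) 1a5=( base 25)M6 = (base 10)556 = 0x22c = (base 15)271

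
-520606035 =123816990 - 644423025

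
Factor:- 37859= - 17^2*131^1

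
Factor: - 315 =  - 3^2*5^1*7^1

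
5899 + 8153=14052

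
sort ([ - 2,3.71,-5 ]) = [ - 5, - 2,  3.71]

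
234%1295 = 234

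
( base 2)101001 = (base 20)21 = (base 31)1a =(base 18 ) 25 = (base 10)41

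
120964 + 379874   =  500838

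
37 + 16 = 53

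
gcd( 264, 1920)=24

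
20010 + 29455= 49465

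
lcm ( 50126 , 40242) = 2857182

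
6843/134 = 6843/134=51.07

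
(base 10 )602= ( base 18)1F8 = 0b1001011010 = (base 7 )1520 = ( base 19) 1cd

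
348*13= 4524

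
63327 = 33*1919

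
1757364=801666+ 955698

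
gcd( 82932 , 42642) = 6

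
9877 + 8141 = 18018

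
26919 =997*27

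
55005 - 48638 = 6367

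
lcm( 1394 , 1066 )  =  18122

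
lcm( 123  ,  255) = 10455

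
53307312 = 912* 58451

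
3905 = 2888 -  - 1017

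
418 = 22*19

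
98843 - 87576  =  11267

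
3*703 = 2109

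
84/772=21/193 = 0.11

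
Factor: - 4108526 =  - 2^1*17^1*149^1*811^1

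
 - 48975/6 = -16325/2 = -8162.50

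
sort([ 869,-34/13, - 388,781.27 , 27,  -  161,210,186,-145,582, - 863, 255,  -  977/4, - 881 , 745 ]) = [ - 881 ,  -  863  ,  -  388, - 977/4,-161 ,  -  145,-34/13,27 , 186,210,255, 582,745,  781.27,869]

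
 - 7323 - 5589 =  - 12912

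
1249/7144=1249/7144=0.17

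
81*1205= 97605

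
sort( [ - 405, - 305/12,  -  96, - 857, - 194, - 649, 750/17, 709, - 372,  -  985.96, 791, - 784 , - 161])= [ - 985.96,  -  857, - 784, - 649, - 405,  -  372, - 194, - 161,-96, - 305/12, 750/17,  709, 791]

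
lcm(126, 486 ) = 3402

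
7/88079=7/88079  =  0.00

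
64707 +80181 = 144888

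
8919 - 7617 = 1302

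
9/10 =9/10 = 0.90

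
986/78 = 12 + 25/39  =  12.64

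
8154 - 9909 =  - 1755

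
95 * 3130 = 297350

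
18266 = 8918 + 9348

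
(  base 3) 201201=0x214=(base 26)KC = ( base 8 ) 1024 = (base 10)532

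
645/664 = 645/664 = 0.97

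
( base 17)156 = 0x17c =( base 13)233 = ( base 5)3010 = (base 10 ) 380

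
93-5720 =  - 5627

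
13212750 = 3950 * 3345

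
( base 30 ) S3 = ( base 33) PI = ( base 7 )2313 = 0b1101001011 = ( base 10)843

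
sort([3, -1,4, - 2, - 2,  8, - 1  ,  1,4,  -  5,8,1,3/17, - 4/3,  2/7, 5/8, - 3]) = [ - 5, - 3, - 2, - 2, - 4/3,-1, - 1 , 3/17,2/7,5/8,1, 1, 3,4,4,8,8 ] 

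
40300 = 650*62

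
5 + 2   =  7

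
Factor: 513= 3^3*19^1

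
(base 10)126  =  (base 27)4I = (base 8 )176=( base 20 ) 66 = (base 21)60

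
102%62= 40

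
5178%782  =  486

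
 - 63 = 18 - 81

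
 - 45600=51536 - 97136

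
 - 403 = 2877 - 3280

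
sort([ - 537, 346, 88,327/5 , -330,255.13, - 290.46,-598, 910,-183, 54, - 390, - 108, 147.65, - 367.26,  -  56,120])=[-598,-537, - 390,  -  367.26, - 330 , - 290.46, - 183, - 108, - 56,54,327/5, 88, 120 , 147.65, 255.13, 346 , 910 ] 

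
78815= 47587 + 31228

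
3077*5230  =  16092710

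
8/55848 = 1/6981 = 0.00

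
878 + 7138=8016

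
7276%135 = 121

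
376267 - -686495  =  1062762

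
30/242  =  15/121=0.12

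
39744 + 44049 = 83793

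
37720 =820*46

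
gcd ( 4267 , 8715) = 1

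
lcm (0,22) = 0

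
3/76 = 3/76 = 0.04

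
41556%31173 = 10383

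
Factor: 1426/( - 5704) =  - 1/4 = - 2^( - 2) 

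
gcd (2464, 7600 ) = 16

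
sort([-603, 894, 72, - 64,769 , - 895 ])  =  [ - 895, - 603, - 64, 72, 769,894]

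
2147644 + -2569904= - 422260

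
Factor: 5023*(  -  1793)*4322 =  - 2^1 * 11^1*163^1*2161^1*5023^1 = -38924964958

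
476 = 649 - 173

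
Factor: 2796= 2^2*3^1*233^1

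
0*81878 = 0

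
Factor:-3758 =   -  2^1*1879^1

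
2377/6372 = 2377/6372= 0.37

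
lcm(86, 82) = 3526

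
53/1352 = 53/1352=   0.04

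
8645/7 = 1235 = 1235.00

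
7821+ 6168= 13989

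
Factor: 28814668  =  2^2*7203667^1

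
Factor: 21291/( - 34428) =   -  47/76 = - 2^( - 2)*19^( - 1 )*47^1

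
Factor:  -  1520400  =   - 2^4*3^1 * 5^2*7^1*181^1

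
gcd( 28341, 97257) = 3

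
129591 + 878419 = 1008010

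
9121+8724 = 17845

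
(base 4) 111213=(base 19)3ff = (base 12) 973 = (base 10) 1383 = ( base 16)567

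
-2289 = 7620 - 9909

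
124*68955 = 8550420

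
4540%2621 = 1919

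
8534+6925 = 15459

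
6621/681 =2207/227=9.72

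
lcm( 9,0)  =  0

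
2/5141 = 2/5141= 0.00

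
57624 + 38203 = 95827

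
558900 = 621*900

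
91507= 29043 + 62464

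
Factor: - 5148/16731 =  - 4/13 = - 2^2*13^( - 1 )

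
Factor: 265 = 5^1*53^1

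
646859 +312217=959076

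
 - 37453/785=-48 + 227/785   =  - 47.71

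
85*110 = 9350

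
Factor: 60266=2^1*30133^1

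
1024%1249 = 1024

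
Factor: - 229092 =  - 2^2*3^1*17^1*1123^1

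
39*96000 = 3744000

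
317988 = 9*35332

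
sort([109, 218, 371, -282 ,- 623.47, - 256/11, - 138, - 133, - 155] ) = [ - 623.47,-282, - 155, - 138, - 133, - 256/11, 109, 218, 371] 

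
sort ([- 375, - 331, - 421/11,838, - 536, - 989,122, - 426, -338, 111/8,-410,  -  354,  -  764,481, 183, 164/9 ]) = [-989, - 764,- 536, - 426, - 410, - 375 , - 354, - 338, - 331,-421/11 , 111/8,164/9,122,183,481, 838 ]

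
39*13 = 507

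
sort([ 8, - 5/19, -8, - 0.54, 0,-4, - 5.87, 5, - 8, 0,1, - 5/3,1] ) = [ - 8, - 8, - 5.87, -4 , - 5/3, - 0.54, - 5/19, 0, 0,1,  1,  5, 8 ] 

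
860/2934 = 430/1467 = 0.29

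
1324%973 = 351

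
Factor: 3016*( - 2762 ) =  - 8330192 = - 2^4*13^1*29^1*1381^1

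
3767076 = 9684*389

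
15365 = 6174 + 9191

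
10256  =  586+9670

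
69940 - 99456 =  - 29516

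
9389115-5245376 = 4143739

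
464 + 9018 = 9482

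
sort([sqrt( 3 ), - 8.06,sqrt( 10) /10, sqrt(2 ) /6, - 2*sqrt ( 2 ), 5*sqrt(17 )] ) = [ - 8.06, - 2*sqrt(2),sqrt (2 )/6,  sqrt( 10)/10,sqrt(3), 5*sqrt( 17 )]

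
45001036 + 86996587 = 131997623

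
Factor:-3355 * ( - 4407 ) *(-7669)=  - 3^1 * 5^1*11^1 * 13^1* 61^1*113^1*7669^1=- 113389884465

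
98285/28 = 3510+ 5/28= 3510.18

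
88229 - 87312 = 917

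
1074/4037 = 1074/4037 = 0.27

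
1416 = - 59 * ( - 24)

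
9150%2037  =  1002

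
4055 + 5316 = 9371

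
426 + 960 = 1386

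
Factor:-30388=-2^2*71^1 * 107^1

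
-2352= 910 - 3262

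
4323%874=827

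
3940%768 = 100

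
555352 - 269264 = 286088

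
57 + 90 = 147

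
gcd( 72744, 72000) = 24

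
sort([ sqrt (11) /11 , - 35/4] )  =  [ - 35/4, sqrt (11)/11]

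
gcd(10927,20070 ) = 223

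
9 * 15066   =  135594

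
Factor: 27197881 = 31^1*877351^1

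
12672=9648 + 3024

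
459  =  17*27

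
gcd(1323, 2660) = 7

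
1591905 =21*75805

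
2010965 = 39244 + 1971721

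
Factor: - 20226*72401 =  -2^1*3^1 * 7^1 * 3371^1*10343^1=- 1464382626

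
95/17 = 95/17=5.59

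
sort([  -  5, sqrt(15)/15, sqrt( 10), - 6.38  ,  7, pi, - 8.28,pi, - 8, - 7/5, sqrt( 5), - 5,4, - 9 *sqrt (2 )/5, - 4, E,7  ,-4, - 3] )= [  -  8.28, - 8,-6.38, - 5,-5, - 4,  -  4, - 3, - 9*sqrt (2)/5,  -  7/5, sqrt ( 15) /15,sqrt( 5 ),E, pi,pi,sqrt(10 ),4, 7 , 7] 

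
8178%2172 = 1662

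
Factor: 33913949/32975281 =43^( - 1) * 766867^( - 1)*33913949^1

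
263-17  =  246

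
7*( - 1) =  - 7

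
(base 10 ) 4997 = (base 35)42R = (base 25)7om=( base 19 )DG0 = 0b1001110000101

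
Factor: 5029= 47^1 * 107^1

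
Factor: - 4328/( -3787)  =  2^3*7^( - 1 )= 8/7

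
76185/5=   15237 =15237.00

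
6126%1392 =558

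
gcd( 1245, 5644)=83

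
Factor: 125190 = 2^1*3^2*5^1*13^1*107^1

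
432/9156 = 36/763 =0.05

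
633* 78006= 49377798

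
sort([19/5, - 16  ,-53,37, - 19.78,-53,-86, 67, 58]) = [ -86, - 53,-53, - 19.78, -16, 19/5 , 37,58,67]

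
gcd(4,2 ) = 2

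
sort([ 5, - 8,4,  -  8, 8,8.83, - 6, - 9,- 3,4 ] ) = [-9, - 8,  -  8,-6, - 3,4,  4,5,8 , 8.83]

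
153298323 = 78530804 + 74767519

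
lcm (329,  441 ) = 20727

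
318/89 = 318/89 = 3.57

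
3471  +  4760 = 8231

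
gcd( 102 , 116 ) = 2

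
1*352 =352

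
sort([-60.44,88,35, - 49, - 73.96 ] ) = [ - 73.96, - 60.44, -49, 35,88]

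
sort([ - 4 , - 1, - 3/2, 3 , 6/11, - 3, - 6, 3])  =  [ - 6, - 4, - 3, - 3/2,- 1,6/11,3,3 ]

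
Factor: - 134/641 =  - 2^1*67^1*641^( -1)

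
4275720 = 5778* 740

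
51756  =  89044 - 37288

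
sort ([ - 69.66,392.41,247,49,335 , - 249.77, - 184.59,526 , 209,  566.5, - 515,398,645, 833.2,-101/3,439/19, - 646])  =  [ - 646 , - 515, - 249.77, - 184.59, - 69.66,-101/3,439/19,49, 209, 247,335,392.41, 398,526,566.5,  645,833.2]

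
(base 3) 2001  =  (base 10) 55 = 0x37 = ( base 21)2d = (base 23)29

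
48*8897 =427056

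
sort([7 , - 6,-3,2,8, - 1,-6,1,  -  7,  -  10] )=[ - 10, - 7,-6  ,- 6, -3, - 1,1, 2,7, 8]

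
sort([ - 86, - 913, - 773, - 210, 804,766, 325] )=[ - 913, - 773, - 210, - 86,325, 766,804 ]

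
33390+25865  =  59255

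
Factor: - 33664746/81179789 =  - 2^1*3^1*37^1*151643^1  *81179789^(  -  1 ) 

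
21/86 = 21/86 = 0.24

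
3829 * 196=750484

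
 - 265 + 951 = 686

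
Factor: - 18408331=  - 17^1 * 53^1*20431^1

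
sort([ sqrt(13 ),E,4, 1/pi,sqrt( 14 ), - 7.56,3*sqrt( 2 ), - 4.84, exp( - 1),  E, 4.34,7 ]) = [- 7.56, - 4.84,1/pi,exp ( - 1), E,  E, sqrt( 13),sqrt( 14), 4,3*sqrt (2 ),4.34,7]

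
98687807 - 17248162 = 81439645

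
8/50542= 4/25271 = 0.00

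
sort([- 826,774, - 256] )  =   [ - 826, - 256 , 774] 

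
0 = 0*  71392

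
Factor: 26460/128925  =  2^2 * 5^( - 1)*7^2*191^( - 1)= 196/955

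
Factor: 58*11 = 638 = 2^1 * 11^1*29^1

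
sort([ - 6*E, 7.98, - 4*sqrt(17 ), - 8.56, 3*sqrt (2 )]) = [- 4*sqrt( 17 ), - 6*E, - 8.56, 3*sqrt(2) , 7.98]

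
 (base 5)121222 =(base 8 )10722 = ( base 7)16205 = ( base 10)4562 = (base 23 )8e8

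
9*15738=141642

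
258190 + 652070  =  910260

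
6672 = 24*278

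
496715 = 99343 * 5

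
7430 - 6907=523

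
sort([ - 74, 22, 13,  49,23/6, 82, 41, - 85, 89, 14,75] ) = [ - 85, - 74 , 23/6, 13, 14, 22,41,49 , 75, 82,89]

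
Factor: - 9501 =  - 3^1*3167^1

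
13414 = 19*706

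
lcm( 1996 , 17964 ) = 17964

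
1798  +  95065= 96863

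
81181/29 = 2799 + 10/29 = 2799.34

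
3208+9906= 13114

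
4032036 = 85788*47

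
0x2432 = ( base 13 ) 42AA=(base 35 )7JQ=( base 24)g22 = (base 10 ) 9266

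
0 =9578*0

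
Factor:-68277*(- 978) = 66774906 =2^1*3^2*11^1 * 163^1*2069^1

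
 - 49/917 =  - 1 + 124/131 = - 0.05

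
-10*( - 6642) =66420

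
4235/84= 605/12=   50.42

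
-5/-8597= 5/8597 = 0.00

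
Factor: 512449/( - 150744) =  -2^( -3)*3^( - 1) * 7^1*11^( - 1 )*19^1*571^( - 1)*3853^1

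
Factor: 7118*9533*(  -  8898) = -603781744812  =  -2^2*3^1*1483^1*3559^1*9533^1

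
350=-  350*( - 1)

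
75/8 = 9 + 3/8=9.38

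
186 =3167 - 2981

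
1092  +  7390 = 8482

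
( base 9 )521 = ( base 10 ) 424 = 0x1a8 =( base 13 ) 268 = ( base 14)224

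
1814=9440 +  - 7626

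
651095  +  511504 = 1162599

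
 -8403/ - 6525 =1+626/2175 = 1.29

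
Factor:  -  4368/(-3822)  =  8/7=2^3*7^( -1)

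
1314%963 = 351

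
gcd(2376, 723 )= 3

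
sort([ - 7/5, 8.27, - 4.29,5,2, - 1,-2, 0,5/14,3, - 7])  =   [ - 7, - 4.29, - 2, - 7/5 , - 1, 0, 5/14, 2,3, 5,8.27]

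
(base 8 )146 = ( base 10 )102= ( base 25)42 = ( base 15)6C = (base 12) 86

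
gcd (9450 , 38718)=54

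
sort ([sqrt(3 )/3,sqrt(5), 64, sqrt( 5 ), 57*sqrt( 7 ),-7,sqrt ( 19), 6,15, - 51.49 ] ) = [-51.49,- 7, sqrt (3) /3, sqrt( 5), sqrt( 5),sqrt( 19),6,15,64,57*  sqrt( 7)]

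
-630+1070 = 440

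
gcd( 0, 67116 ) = 67116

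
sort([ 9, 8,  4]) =[ 4, 8,9]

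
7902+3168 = 11070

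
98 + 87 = 185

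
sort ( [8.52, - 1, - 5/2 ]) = [ - 5/2, - 1, 8.52]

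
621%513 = 108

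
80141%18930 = 4421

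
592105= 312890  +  279215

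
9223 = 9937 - 714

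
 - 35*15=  - 525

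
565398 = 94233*6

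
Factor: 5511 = 3^1*11^1*167^1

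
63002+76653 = 139655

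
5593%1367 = 125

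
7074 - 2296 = 4778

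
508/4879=508/4879  =  0.10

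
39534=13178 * 3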